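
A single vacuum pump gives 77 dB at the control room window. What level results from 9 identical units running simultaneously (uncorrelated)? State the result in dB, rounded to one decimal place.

86.5 dB

L_total = L₁ + 10·log₁₀ N for N identical incoherent sources.
L_total = 77 + 10·log₁₀(9) = 77 + 9.542 = 86.54 dB.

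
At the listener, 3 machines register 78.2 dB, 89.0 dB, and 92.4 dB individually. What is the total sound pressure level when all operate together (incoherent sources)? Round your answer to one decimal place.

Incoherent sources combine by intensity addition: L_total = 10·log₁₀(Σ 10^(L_i/10)).
Σ 10^(L/10) = 10^(78.2/10) + 10^(89.0/10) + 10^(92.4/10) = 2.598e+09.
L_total = 10·log₁₀(2.598e+09) = 94.15 dB.

94.1 dB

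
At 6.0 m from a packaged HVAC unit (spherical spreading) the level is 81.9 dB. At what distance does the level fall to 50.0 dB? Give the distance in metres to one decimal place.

236.1 m

The 31.9 dB drop corresponds to a distance ratio of 10^(31.9/20) for a point source.
r₂ = 6.0·10^((81.9−50.0)/20) = 6.0·10^(31.9/20) = 236.13 m.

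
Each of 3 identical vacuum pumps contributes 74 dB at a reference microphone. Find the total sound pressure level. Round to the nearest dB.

79 dB

With 3 equal, uncorrelated contributions the intensity is 3× that of one unit, giving a rise of 10·log₁₀ 3.
L_total = 74 + 10·log₁₀(3) = 74 + 4.771 = 78.77 dB.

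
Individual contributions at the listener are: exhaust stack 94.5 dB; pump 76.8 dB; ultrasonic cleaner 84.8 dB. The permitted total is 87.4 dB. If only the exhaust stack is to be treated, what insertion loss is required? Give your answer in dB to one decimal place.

11.5 dB

The untreated sources together contribute 10^(76.8/10) + 10^(84.8/10) = 3.499e+08, i.e. 85.44 dB.
The limit corresponds to 10^(87.4/10) = 5.495e+08; subtracting the fixed part leaves 1.997e+08 for the exhaust stack, i.e. 83.00 dB.
Required insertion loss = 94.5 − 83.00 = 11.50 dB.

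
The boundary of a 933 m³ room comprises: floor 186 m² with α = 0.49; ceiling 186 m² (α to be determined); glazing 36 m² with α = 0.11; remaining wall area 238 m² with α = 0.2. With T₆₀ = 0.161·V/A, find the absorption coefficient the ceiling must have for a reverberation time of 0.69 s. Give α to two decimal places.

0.40

A = 0.161·V/T₆₀ = 0.161·933/0.69 = 217.70 m² sabins.
Absorption from the other surfaces = 186·0.49 + 36·0.11 + 238·0.2 = 142.70 m², so the ceiling must supply 75.00 m² over 186 m².
α = 75.00/186 = 0.403.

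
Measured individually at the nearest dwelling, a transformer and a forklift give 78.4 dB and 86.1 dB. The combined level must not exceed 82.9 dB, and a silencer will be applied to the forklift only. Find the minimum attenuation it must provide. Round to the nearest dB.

5 dB

Fixed contribution from the other source: Σ 10^(L/10) = 10^(78.4/10) = 6.918e+07 (78.40 dB).
The limit corresponds to 10^(82.9/10) = 1.950e+08; subtracting the fixed part leaves 1.258e+08 for the forklift, i.e. 81.00 dB.
So the forklift must be reduced from 86.1 to 81.00 dB: IL = 5.10 dB.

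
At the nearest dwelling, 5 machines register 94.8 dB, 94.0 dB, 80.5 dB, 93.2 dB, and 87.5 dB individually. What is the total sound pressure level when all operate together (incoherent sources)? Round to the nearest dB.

99 dB

Incoherent sources combine by intensity addition: L_total = 10·log₁₀(Σ 10^(L_i/10)).
Σ 10^(L/10) = 10^(94.8/10) + 10^(94.0/10) + 10^(80.5/10) + 10^(93.2/10) + 10^(87.5/10) = 8.296e+09.
L_total = 10·log₁₀(8.296e+09) = 99.19 dB.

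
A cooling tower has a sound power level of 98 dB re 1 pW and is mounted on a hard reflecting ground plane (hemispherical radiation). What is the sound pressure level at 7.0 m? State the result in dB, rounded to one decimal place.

73.1 dB

Free-field hemispherical radiation: L_p = L_w − 10·log₁₀(2π·r²), r = 7.0 m.
2π·r² = 307.9 m², 10·log₁₀ of that is 24.884 dB.
L_p = 98 − 24.884 = 73.12 dB.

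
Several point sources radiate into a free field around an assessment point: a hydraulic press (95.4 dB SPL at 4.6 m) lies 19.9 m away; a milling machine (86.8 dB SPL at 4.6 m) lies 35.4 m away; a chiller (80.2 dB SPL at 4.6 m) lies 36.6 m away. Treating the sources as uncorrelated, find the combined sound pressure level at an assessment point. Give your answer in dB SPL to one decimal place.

82.9 dB SPL

Propagate each source to the receiver with L = L_ref − 20·log₁₀(r/r_ref), then add intensities.
hydraulic press: 95.4 − 20·log₁₀(19.9/4.6) = 95.4 − 12.72 = 82.68 dB SPL.
milling machine: 86.8 − 20·log₁₀(35.4/4.6) = 86.8 − 17.72 = 69.08 dB SPL.
chiller: 80.2 − 20·log₁₀(36.6/4.6) = 80.2 − 18.01 = 62.19 dB SPL.
Σ 10^(L/10) = 1.950e+08 → L_total = 10·log₁₀(1.950e+08) = 82.90 dB SPL.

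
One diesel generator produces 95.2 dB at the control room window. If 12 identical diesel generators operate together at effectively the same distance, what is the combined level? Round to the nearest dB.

With 12 equal, uncorrelated contributions the intensity is 12× that of one unit, giving a rise of 10·log₁₀ 12.
L_total = 95.2 + 10·log₁₀(12) = 95.2 + 10.792 = 105.99 dB.

106 dB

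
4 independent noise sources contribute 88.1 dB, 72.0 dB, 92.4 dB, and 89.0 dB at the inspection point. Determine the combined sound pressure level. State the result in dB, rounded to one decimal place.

95.0 dB

Incoherent sources combine by intensity addition: L_total = 10·log₁₀(Σ 10^(L_i/10)).
Σ 10^(L/10) = 10^(88.1/10) + 10^(72.0/10) + 10^(92.4/10) + 10^(89.0/10) = 3.194e+09.
L_total = 10·log₁₀(3.194e+09) = 95.04 dB.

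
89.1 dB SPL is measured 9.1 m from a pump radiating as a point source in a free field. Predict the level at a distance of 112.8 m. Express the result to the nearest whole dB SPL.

For a point source, L₂ = L₁ − 20·log₁₀(r₂/r₁).
L₂ = 89.1 − 20·log₁₀(112.8/9.1) = 89.1 − 21.865 = 67.23 dB SPL.

67 dB SPL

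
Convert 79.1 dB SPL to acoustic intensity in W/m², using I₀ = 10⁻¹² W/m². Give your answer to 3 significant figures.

8.13e-05 W/m²

I = I₀·10^(L/10) = 10⁻¹² × 10^(79.1/10) = 10^(-4.090).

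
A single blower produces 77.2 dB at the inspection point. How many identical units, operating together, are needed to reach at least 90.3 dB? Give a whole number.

21

The shortfall is 90.3 − 77.2 = 13.1 dB, and N units add 10·log₁₀ N, so need 10·log₁₀ N ≥ 13.1.
N ≥ 10^(13.1/10) = 20.417, so N = 21.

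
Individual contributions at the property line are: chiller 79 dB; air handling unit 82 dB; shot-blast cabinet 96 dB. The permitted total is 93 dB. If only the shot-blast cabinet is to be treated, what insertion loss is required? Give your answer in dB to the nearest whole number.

Everything except the shot-blast cabinet sums to 10^(79/10) + 10^(82/10) = 2.379e+08 in linear terms, 83.76 dB.
The limit corresponds to 10^(93/10) = 1.995e+09; subtracting the fixed part leaves 1.757e+09 for the shot-blast cabinet, i.e. 92.45 dB.
So the shot-blast cabinet must be reduced from 96 to 92.45 dB: IL = 3.55 dB.

4 dB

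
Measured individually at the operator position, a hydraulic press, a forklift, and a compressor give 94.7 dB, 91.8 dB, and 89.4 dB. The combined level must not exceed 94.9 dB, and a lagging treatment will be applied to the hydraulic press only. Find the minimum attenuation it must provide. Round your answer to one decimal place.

6.2 dB

Fixed contribution from the other sources: Σ 10^(L/10) = 10^(91.8/10) + 10^(89.4/10) = 2.385e+09 (93.77 dB).
To meet 94.9 dB overall, the treated hydraulic press may contribute at most 10^(94.9/10) − 2.385e+09 = 7.058e+08, i.e. 88.49 dB.
Required insertion loss = 94.7 − 88.49 = 6.21 dB.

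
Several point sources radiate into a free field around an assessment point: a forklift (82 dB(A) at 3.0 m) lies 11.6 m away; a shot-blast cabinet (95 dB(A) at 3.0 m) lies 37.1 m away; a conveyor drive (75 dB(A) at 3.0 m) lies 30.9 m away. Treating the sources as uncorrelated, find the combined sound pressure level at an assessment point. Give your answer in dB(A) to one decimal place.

Apply inverse-square spreading to bring every level to the receiver, then sum 10^(L/10).
forklift: 82 − 20·log₁₀(11.6/3.0) = 82 − 11.75 = 70.25 dB(A).
shot-blast cabinet: 95 − 20·log₁₀(37.1/3.0) = 95 − 21.85 = 73.15 dB(A).
conveyor drive: 75 − 20·log₁₀(30.9/3.0) = 75 − 20.26 = 54.74 dB(A).
Σ 10^(L/10) = 3.158e+07 → L_total = 10·log₁₀(3.158e+07) = 74.99 dB(A).

75.0 dB(A)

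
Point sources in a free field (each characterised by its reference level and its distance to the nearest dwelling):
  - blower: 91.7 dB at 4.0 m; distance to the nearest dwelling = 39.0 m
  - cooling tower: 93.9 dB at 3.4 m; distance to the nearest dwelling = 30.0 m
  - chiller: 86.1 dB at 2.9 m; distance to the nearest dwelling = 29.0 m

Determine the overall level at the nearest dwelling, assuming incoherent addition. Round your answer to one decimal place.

Apply inverse-square spreading to bring every level to the receiver, then sum 10^(L/10).
blower: 91.7 − 20·log₁₀(39.0/4.0) = 91.7 − 19.78 = 71.92 dB.
cooling tower: 93.9 − 20·log₁₀(30.0/3.4) = 93.9 − 18.91 = 74.99 dB.
chiller: 86.1 − 20·log₁₀(29.0/2.9) = 86.1 − 20.00 = 66.10 dB.
Σ 10^(L/10) = 5.116e+07 → L_total = 10·log₁₀(5.116e+07) = 77.09 dB.

77.1 dB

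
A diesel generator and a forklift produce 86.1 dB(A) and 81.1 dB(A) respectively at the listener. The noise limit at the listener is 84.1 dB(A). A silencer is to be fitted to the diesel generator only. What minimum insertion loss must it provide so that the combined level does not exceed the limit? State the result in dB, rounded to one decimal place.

Fixed contribution from the other source: Σ 10^(L/10) = 10^(81.1/10) = 1.288e+08 (81.10 dB(A)).
To meet 84.1 dB(A) overall, the treated diesel generator may contribute at most 10^(84.1/10) − 1.288e+08 = 1.282e+08, i.e. 81.08 dB(A).
Required insertion loss = 86.1 − 81.08 = 5.02 dB.

5.0 dB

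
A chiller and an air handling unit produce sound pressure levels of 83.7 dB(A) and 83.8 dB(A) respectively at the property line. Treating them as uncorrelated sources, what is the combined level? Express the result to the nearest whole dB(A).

87 dB(A)

Incoherent sources combine by intensity addition: L_total = 10·log₁₀(Σ 10^(L_i/10)).
Σ 10^(L/10) = 10^(83.7/10) + 10^(83.8/10) = 4.743e+08.
L_total = 10·log₁₀(4.743e+08) = 86.76 dB(A).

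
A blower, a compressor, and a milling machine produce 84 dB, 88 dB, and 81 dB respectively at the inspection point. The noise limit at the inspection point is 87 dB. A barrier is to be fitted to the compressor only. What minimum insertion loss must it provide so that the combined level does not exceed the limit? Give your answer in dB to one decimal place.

Everything except the compressor sums to 10^(84/10) + 10^(81/10) = 3.771e+08 in linear terms, 85.76 dB.
To meet 87 dB overall, the treated compressor may contribute at most 10^(87/10) − 3.771e+08 = 1.241e+08, i.e. 80.94 dB.
Required insertion loss = 88 − 80.94 = 7.06 dB.

7.1 dB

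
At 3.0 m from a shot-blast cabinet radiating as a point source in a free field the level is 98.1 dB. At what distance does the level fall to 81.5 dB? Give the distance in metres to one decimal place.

Point-source spreading drops the level by 20·log₁₀(r₂/r₁); inverting, r₂/r₁ = 10^(ΔL/20).
r₂ = 3.0·10^((98.1−81.5)/20) = 3.0·10^(16.6/20) = 20.28 m.

20.3 m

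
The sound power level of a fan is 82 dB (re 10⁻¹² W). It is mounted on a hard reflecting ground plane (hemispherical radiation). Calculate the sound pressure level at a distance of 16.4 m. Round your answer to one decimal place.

49.7 dB

L_p = L_w − 10·log₁₀(2π·r²) with r = 16.4 m.
2π·r² = 1690 m², 10·log₁₀ of that is 32.279 dB.
L_p = 82 − 32.279 = 49.72 dB.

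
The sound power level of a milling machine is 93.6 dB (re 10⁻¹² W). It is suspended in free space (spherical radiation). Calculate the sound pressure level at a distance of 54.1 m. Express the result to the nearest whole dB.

Free-field spherical radiation: L_p = L_w − 10·log₁₀(4π·r²), r = 54.1 m.
4π·r² = 3.678e+04 m², 10·log₁₀ of that is 45.656 dB.
L_p = 93.6 − 45.656 = 47.94 dB.

48 dB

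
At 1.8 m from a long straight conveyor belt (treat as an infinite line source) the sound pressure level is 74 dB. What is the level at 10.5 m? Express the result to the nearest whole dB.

Cylindrical spreading from a line source gives a 10·log₁₀(r₂/r₁) drop.
L₂ = 74 − 10·log₁₀(10.5/1.8) = 74 − 7.659 = 66.34 dB.

66 dB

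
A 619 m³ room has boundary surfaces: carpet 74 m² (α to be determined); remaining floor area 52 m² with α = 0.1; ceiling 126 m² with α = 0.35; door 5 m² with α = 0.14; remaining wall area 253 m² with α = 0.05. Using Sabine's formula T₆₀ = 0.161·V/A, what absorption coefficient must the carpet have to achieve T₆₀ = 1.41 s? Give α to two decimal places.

0.11

From T₆₀ = 0.161·V/A, the target T₆₀ = 1.41 s needs A = 0.161·619/1.41 = 70.68 m².
Absorption from the other surfaces = 52·0.1 + 126·0.35 + 5·0.14 + 253·0.05 = 62.65 m², so the carpet must supply 8.03 m² over 74 m².
α = 8.03/74 = 0.109.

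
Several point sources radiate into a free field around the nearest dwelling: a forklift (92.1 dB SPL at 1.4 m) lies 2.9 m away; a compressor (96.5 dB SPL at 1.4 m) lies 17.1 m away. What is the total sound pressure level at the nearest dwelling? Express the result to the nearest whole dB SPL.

Apply inverse-square spreading to bring every level to the receiver, then sum 10^(L/10).
forklift: 92.1 − 20·log₁₀(2.9/1.4) = 92.1 − 6.33 = 85.77 dB SPL.
compressor: 96.5 − 20·log₁₀(17.1/1.4) = 96.5 − 21.74 = 74.76 dB SPL.
Σ 10^(L/10) = 4.079e+08 → L_total = 10·log₁₀(4.079e+08) = 86.11 dB SPL.

86 dB SPL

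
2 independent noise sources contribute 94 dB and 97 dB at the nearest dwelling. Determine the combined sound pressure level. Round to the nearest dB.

For uncorrelated sources the intensities add, so convert each level to linear form, sum, and take 10·log₁₀ of the total.
Σ 10^(L/10) = 10^(94/10) + 10^(97/10) = 7.524e+09.
L_total = 10·log₁₀(7.524e+09) = 98.76 dB.

99 dB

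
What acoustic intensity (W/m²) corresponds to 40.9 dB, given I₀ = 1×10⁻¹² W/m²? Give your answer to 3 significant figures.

1.23e-08 W/m²

L = 10·log₁₀(I/I₀) ⇒ I = I₀·10^(L/10) = 10⁻¹² × 10^4.09.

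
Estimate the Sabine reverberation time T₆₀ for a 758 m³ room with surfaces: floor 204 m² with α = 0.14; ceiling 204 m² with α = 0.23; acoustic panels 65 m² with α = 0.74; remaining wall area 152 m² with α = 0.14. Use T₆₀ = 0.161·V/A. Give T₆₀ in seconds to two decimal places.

A = Σ Sᵢαᵢ = 204·0.14 + 204·0.23 + 65·0.74 + 152·0.14 = 144.86 m².
T₆₀ = 0.161 × 758 / 144.86 = 0.842 s.

0.84 s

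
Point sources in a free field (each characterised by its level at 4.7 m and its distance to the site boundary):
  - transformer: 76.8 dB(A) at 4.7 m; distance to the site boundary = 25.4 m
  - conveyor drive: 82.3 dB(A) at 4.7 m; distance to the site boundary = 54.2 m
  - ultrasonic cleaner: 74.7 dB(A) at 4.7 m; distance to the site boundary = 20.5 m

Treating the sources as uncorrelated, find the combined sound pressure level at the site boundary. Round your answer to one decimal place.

Propagate each source to the receiver with L = L_ref − 20·log₁₀(r/r_ref), then add intensities.
transformer: 76.8 − 20·log₁₀(25.4/4.7) = 76.8 − 14.65 = 62.15 dB(A).
conveyor drive: 82.3 − 20·log₁₀(54.2/4.7) = 82.3 − 21.24 = 61.06 dB(A).
ultrasonic cleaner: 74.7 − 20·log₁₀(20.5/4.7) = 74.7 − 12.79 = 61.91 dB(A).
Σ 10^(L/10) = 4.467e+06 → L_total = 10·log₁₀(4.467e+06) = 66.50 dB(A).

66.5 dB(A)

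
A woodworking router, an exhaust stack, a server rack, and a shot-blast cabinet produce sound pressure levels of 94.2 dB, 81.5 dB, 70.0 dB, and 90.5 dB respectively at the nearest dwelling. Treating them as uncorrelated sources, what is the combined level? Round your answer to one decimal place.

95.9 dB

For uncorrelated sources the intensities add, so convert each level to linear form, sum, and take 10·log₁₀ of the total.
Σ 10^(L/10) = 10^(94.2/10) + 10^(81.5/10) + 10^(70.0/10) + 10^(90.5/10) = 3.904e+09.
L_total = 10·log₁₀(3.904e+09) = 95.91 dB.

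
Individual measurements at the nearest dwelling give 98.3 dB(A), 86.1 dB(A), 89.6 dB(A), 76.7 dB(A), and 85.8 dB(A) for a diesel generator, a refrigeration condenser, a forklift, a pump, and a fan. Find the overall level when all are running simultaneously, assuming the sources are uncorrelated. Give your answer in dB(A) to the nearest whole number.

99 dB(A)

Incoherent sources combine by intensity addition: L_total = 10·log₁₀(Σ 10^(L_i/10)).
Σ 10^(L/10) = 10^(98.3/10) + 10^(86.1/10) + 10^(89.6/10) + 10^(76.7/10) + 10^(85.8/10) = 8.507e+09.
L_total = 10·log₁₀(8.507e+09) = 99.30 dB(A).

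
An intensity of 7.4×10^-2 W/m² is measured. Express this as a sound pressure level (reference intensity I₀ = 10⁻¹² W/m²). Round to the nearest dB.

109 dB

L = 10·log₁₀(I/I₀) = 10·log₁₀(7.4×10^-2/10⁻¹²) = 10·log₁₀(7.4×10^10).
L = 10·(0.8692 + 10) = 108.69 dB.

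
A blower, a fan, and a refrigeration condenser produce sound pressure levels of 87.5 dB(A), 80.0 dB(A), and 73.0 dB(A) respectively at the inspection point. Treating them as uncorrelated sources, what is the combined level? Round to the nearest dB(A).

Incoherent sources combine by intensity addition: L_total = 10·log₁₀(Σ 10^(L_i/10)).
Σ 10^(L/10) = 10^(87.5/10) + 10^(80.0/10) + 10^(73.0/10) = 6.823e+08.
L_total = 10·log₁₀(6.823e+08) = 88.34 dB(A).

88 dB(A)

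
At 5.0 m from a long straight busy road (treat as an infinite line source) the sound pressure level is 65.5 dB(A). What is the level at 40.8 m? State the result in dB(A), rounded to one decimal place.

For a line source, L₂ = L₁ − 10·log₁₀(r₂/r₁).
L₂ = 65.5 − 10·log₁₀(40.8/5.0) = 65.5 − 9.117 = 56.38 dB(A).

56.4 dB(A)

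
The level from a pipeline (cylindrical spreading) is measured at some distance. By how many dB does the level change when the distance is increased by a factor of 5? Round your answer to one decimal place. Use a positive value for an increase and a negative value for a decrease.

With cylindrical spreading the level changes by −10·log₁₀(r₂/r₁).
ΔL = −10·log₁₀(5) = -6.99 dB.

-7.0 dB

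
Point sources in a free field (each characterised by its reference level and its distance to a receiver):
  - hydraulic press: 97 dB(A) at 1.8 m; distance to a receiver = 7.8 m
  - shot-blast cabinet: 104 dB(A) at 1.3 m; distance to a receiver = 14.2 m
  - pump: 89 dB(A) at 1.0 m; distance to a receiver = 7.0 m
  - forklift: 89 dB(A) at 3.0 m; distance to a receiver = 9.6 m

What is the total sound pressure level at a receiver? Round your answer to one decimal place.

First find each source's level at the receiver (point-source: −20·log₁₀(r/r_ref)), then combine on an intensity basis.
hydraulic press: 97 − 20·log₁₀(7.8/1.8) = 97 − 12.74 = 84.26 dB(A).
shot-blast cabinet: 104 − 20·log₁₀(14.2/1.3) = 104 − 20.77 = 83.23 dB(A).
pump: 89 − 20·log₁₀(7.0/1.0) = 89 − 16.90 = 72.10 dB(A).
forklift: 89 − 20·log₁₀(9.6/3.0) = 89 − 10.10 = 78.90 dB(A).
Σ 10^(L/10) = 5.712e+08 → L_total = 10·log₁₀(5.712e+08) = 87.57 dB(A).

87.6 dB(A)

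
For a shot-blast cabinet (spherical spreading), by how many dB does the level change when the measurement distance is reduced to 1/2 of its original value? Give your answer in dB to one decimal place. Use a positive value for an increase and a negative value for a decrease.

+6.0 dB

A point source loses 6 dB per doubling of distance; generally ΔL = −20·log₁₀(r₂/r₁).
ΔL = −20·log₁₀(0.5) = +6.02 dB.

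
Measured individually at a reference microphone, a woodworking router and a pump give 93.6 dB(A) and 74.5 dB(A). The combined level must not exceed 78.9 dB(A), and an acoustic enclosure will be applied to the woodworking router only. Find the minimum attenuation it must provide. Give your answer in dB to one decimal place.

The untreated sources together contribute 10^(74.5/10) = 2.818e+07, i.e. 74.50 dB(A).
To meet 78.9 dB(A) overall, the treated woodworking router may contribute at most 10^(78.9/10) − 2.818e+07 = 4.944e+07, i.e. 76.94 dB(A).
So the woodworking router must be reduced from 93.6 to 76.94 dB(A): IL = 16.66 dB.

16.7 dB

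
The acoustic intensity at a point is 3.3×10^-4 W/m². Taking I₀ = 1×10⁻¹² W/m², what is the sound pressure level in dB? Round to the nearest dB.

L = 10·log₁₀(I/I₀) = 10·log₁₀(3.3×10^-4/10⁻¹²) = 10·log₁₀(3.3×10^8).
L = 10·(0.5185 + 8) = 85.19 dB.

85 dB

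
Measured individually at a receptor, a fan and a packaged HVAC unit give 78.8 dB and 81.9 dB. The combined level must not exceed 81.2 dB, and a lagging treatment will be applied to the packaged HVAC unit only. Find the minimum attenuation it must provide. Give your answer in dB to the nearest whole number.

The untreated sources together contribute 10^(78.8/10) = 7.586e+07, i.e. 78.80 dB.
To meet 81.2 dB overall, the treated packaged HVAC unit may contribute at most 10^(81.2/10) − 7.586e+07 = 5.597e+07, i.e. 77.48 dB.
Required insertion loss = 81.9 − 77.48 = 4.42 dB.

4 dB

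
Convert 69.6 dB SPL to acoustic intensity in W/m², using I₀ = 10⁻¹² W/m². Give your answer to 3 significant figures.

I/I₀ = 10^(69.6/10) = 9.12e+06, so I = 9.12e+06 × 10⁻¹² W/m².

9.12e-06 W/m²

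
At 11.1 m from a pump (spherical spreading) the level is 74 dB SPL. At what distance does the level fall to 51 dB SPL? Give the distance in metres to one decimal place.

The 23.0 dB drop corresponds to a distance ratio of 10^(23.0/20) for a point source.
r₂ = 11.1·10^((74−51)/20) = 11.1·10^(23.0/20) = 156.79 m.

156.8 m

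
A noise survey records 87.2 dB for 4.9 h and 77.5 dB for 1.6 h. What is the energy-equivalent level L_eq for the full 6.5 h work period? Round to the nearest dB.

The energy average is taken in the linear domain: L_eq = 10·log₁₀[(Σ tᵢ·10^(Lᵢ/10))/T], T = 6.5 h.
Σ tᵢ·10^(Lᵢ/10) = 4.9·10^(87.2/10) + 1.6·10^(77.5/10) = 2.662e+09.
L_eq = 10·log₁₀(2.662e+09/6.5) = 86.12 dB.

86 dB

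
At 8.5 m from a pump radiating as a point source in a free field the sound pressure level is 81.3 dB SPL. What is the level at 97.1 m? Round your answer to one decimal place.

60.1 dB SPL

For a point source, L₂ = L₁ − 20·log₁₀(r₂/r₁).
L₂ = 81.3 − 20·log₁₀(97.1/8.5) = 81.3 − 21.156 = 60.14 dB SPL.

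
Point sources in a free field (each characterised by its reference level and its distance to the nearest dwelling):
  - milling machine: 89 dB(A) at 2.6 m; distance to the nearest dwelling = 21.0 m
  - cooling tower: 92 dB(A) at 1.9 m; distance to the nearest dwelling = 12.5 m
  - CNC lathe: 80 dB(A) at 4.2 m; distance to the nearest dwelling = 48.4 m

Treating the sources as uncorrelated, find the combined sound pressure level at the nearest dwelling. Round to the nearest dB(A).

Propagate each source to the receiver with L = L_ref − 20·log₁₀(r/r_ref), then add intensities.
milling machine: 89 − 20·log₁₀(21.0/2.6) = 89 − 18.14 = 70.86 dB(A).
cooling tower: 92 − 20·log₁₀(12.5/1.9) = 92 − 16.36 = 75.64 dB(A).
CNC lathe: 80 − 20·log₁₀(48.4/4.2) = 80 − 21.23 = 58.77 dB(A).
Σ 10^(L/10) = 4.955e+07 → L_total = 10·log₁₀(4.955e+07) = 76.95 dB(A).

77 dB(A)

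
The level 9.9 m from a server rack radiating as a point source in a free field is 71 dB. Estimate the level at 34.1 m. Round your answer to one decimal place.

Point-source attenuation: ΔL = 20·log₁₀(r₂/r₁) = 20·log₁₀(34.1/9.9) = 10.742 dB.
L₂ = 71 − 20·log₁₀(34.1/9.9) = 71 − 10.742 = 60.26 dB.

60.3 dB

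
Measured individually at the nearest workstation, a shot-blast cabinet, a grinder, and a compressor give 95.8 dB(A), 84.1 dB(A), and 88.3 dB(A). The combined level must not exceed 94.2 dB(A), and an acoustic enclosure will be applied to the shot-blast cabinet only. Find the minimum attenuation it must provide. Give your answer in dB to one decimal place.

Everything except the shot-blast cabinet sums to 10^(84.1/10) + 10^(88.3/10) = 9.331e+08 in linear terms, 89.70 dB(A).
The limit corresponds to 10^(94.2/10) = 2.630e+09; subtracting the fixed part leaves 1.697e+09 for the shot-blast cabinet, i.e. 92.30 dB(A).
So the shot-blast cabinet must be reduced from 95.8 to 92.30 dB(A): IL = 3.50 dB.

3.5 dB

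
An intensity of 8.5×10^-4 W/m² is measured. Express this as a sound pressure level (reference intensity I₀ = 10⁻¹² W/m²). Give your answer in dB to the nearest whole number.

L = 10·log₁₀(I/I₀) = 10·log₁₀(8.5×10^-4/10⁻¹²) = 10·log₁₀(8.5×10^8).
L = 10·(0.9294 + 8) = 89.29 dB.

89 dB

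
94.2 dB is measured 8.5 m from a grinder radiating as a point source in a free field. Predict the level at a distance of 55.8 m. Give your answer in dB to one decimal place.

Point-source attenuation: ΔL = 20·log₁₀(r₂/r₁) = 20·log₁₀(55.8/8.5) = 16.344 dB.
L₂ = 94.2 − 20·log₁₀(55.8/8.5) = 94.2 − 16.344 = 77.86 dB.

77.9 dB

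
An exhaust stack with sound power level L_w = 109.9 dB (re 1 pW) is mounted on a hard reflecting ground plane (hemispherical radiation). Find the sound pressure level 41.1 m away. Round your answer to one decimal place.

L_p = L_w − 10·log₁₀(2π·r²) with r = 41.1 m.
2π·r² = 1.061e+04 m², 10·log₁₀ of that is 40.259 dB.
L_p = 109.9 − 40.259 = 69.64 dB.

69.6 dB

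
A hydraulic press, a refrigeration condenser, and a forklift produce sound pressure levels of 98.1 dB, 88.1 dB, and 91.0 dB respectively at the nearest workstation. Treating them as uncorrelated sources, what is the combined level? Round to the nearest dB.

99 dB

Incoherent sources combine by intensity addition: L_total = 10·log₁₀(Σ 10^(L_i/10)).
Σ 10^(L/10) = 10^(98.1/10) + 10^(88.1/10) + 10^(91.0/10) = 8.361e+09.
L_total = 10·log₁₀(8.361e+09) = 99.22 dB.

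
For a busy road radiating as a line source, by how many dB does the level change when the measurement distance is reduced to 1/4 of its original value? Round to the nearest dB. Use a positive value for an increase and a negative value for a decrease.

A line source loses 3 dB per doubling of distance; generally ΔL = −10·log₁₀(r₂/r₁).
ΔL = −10·log₁₀(0.25) = +6.02 dB.

+6 dB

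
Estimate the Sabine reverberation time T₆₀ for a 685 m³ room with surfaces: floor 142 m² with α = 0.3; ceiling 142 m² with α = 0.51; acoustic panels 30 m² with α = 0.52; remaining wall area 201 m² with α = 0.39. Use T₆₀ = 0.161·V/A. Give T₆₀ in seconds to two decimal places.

0.53 s

Summing Sᵢαᵢ: 142·0.3 + 142·0.51 + 30·0.52 + 201·0.39 = 209.01 m².
T₆₀ = 0.161 × 685 / 209.01 = 0.528 s.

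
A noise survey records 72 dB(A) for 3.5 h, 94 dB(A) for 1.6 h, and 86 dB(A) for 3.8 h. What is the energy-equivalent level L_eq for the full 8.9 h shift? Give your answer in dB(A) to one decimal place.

88.0 dB(A)

Weight each interval's intensity by its duration and average over T = 8.9 h:
Σ tᵢ·10^(Lᵢ/10) = 3.5·10^(72/10) + 1.6·10^(94/10) + 3.8·10^(86/10) = 5.587e+09.
L_eq = 10·log₁₀(5.587e+09/8.9) = 87.98 dB(A).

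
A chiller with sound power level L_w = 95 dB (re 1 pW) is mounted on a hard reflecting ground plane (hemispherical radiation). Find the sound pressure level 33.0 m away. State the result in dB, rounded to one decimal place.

Free-field hemispherical radiation: L_p = L_w − 10·log₁₀(2π·r²), r = 33.0 m.
2π·r² = 6842 m², 10·log₁₀ of that is 38.352 dB.
L_p = 95 − 38.352 = 56.65 dB.

56.6 dB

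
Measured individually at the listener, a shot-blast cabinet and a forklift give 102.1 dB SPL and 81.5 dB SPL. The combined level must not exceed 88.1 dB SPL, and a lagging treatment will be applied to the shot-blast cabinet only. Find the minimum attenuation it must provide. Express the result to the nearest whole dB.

Fixed contribution from the other source: Σ 10^(L/10) = 10^(81.5/10) = 1.413e+08 (81.50 dB SPL).
The limit corresponds to 10^(88.1/10) = 6.457e+08; subtracting the fixed part leaves 5.044e+08 for the shot-blast cabinet, i.e. 87.03 dB SPL.
Required insertion loss = 102.1 − 87.03 = 15.07 dB.

15 dB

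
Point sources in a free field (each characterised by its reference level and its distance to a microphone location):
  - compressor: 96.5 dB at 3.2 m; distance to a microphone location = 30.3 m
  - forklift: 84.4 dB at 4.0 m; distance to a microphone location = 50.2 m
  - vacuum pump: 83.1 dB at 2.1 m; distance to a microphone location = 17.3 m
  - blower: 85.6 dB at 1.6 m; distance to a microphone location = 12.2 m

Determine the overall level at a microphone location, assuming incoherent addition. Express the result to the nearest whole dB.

78 dB

Apply inverse-square spreading to bring every level to the receiver, then sum 10^(L/10).
compressor: 96.5 − 20·log₁₀(30.3/3.2) = 96.5 − 19.53 = 76.97 dB.
forklift: 84.4 − 20·log₁₀(50.2/4.0) = 84.4 − 21.97 = 62.43 dB.
vacuum pump: 83.1 − 20·log₁₀(17.3/2.1) = 83.1 − 18.32 = 64.78 dB.
blower: 85.6 − 20·log₁₀(12.2/1.6) = 85.6 − 17.64 = 67.96 dB.
Σ 10^(L/10) = 6.082e+07 → L_total = 10·log₁₀(6.082e+07) = 77.84 dB.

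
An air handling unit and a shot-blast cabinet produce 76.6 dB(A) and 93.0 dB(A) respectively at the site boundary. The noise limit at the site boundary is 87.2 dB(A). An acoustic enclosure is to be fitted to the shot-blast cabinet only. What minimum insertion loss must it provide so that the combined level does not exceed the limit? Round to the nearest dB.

The untreated sources together contribute 10^(76.6/10) = 4.571e+07, i.e. 76.60 dB(A).
To meet 87.2 dB(A) overall, the treated shot-blast cabinet may contribute at most 10^(87.2/10) − 4.571e+07 = 4.791e+08, i.e. 86.80 dB(A).
So the shot-blast cabinet must be reduced from 93.0 to 86.80 dB(A): IL = 6.20 dB.

6 dB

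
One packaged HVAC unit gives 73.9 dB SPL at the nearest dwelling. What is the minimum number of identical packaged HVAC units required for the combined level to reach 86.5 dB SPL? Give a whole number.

19

N identical sources give L₁ + 10·log₁₀ N, so require 10·log₁₀ N ≥ 86.5 − 73.9 = 12.6 dB.
N ≥ 10^(12.6/10) = 18.197, so N = 19.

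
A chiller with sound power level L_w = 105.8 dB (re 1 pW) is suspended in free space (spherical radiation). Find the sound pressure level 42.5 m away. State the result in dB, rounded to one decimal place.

Free-field spherical radiation: L_p = L_w − 10·log₁₀(4π·r²), r = 42.5 m.
4π·r² = 2.27e+04 m², 10·log₁₀ of that is 43.560 dB.
L_p = 105.8 − 43.560 = 62.24 dB.

62.2 dB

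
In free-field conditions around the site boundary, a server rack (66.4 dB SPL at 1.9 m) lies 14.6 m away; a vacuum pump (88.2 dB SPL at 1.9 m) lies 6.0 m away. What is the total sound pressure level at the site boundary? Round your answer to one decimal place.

Propagate each source to the receiver with L = L_ref − 20·log₁₀(r/r_ref), then add intensities.
server rack: 66.4 − 20·log₁₀(14.6/1.9) = 66.4 − 17.71 = 48.69 dB SPL.
vacuum pump: 88.2 − 20·log₁₀(6.0/1.9) = 88.2 − 9.99 = 78.21 dB SPL.
Σ 10^(L/10) = 6.633e+07 → L_total = 10·log₁₀(6.633e+07) = 78.22 dB SPL.

78.2 dB SPL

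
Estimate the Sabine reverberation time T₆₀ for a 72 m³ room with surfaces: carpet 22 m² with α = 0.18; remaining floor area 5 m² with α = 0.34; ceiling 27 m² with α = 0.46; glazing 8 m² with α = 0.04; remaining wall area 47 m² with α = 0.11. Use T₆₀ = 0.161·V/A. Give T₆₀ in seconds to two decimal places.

0.49 s

A = Σ Sᵢαᵢ = 22·0.18 + 5·0.34 + 27·0.46 + 8·0.04 + 47·0.11 = 23.57 m².
T₆₀ = 0.161·V/A = 0.161·72/23.57 = 0.492 s.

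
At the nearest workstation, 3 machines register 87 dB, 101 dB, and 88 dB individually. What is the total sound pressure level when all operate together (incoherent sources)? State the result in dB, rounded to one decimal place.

Incoherent sources combine by intensity addition: L_total = 10·log₁₀(Σ 10^(L_i/10)).
Σ 10^(L/10) = 10^(87/10) + 10^(101/10) + 10^(88/10) = 1.372e+10.
L_total = 10·log₁₀(1.372e+10) = 101.37 dB.

101.4 dB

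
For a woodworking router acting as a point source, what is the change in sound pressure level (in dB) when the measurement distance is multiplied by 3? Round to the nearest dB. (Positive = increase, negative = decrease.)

-10 dB

A point source loses 6 dB per doubling of distance; generally ΔL = −20·log₁₀(r₂/r₁).
ΔL = −20·log₁₀(3) = -9.54 dB.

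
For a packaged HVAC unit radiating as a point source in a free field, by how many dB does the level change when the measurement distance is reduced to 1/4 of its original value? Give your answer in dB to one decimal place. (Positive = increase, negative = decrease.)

With spherical spreading the level changes by −20·log₁₀(r₂/r₁).
ΔL = −20·log₁₀(0.25) = +12.04 dB.

+12.0 dB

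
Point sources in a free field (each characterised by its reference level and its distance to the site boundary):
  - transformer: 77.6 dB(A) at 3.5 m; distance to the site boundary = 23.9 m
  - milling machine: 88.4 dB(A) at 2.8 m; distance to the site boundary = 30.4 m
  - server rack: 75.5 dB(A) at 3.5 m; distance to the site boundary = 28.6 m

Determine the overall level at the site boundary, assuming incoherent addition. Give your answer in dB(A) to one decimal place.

Apply inverse-square spreading to bring every level to the receiver, then sum 10^(L/10).
transformer: 77.6 − 20·log₁₀(23.9/3.5) = 77.6 − 16.69 = 60.91 dB(A).
milling machine: 88.4 − 20·log₁₀(30.4/2.8) = 88.4 − 20.71 = 67.69 dB(A).
server rack: 75.5 − 20·log₁₀(28.6/3.5) = 75.5 − 18.25 = 57.25 dB(A).
Σ 10^(L/10) = 7.635e+06 → L_total = 10·log₁₀(7.635e+06) = 68.83 dB(A).

68.8 dB(A)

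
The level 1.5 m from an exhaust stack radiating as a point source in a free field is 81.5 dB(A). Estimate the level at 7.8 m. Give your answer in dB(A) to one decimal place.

Spherical spreading from a point source gives a 20·log₁₀(r₂/r₁) drop.
L₂ = 81.5 − 20·log₁₀(7.8/1.5) = 81.5 − 14.320 = 67.18 dB(A).

67.2 dB(A)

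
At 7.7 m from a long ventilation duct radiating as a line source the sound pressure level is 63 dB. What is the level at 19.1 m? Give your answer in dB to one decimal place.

59.1 dB

Cylindrical spreading from a line source gives a 10·log₁₀(r₂/r₁) drop.
L₂ = 63 − 10·log₁₀(19.1/7.7) = 63 − 3.945 = 59.05 dB.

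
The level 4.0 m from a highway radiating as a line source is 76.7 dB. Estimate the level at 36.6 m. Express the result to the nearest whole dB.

Cylindrical spreading from a line source gives a 10·log₁₀(r₂/r₁) drop.
L₂ = 76.7 − 10·log₁₀(36.6/4.0) = 76.7 − 9.614 = 67.09 dB.

67 dB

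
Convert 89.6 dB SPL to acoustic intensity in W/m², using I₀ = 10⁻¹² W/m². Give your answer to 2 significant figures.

I = I₀·10^(L/10) = 10⁻¹² × 10^(89.6/10) = 10^(-3.040).

0.00091 W/m²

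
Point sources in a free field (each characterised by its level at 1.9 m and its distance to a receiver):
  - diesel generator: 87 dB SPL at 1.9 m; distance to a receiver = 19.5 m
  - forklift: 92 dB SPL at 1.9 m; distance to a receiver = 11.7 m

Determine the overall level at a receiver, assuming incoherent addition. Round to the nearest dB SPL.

77 dB SPL

First find each source's level at the receiver (point-source: −20·log₁₀(r/r_ref)), then combine on an intensity basis.
diesel generator: 87 − 20·log₁₀(19.5/1.9) = 87 − 20.23 = 66.77 dB SPL.
forklift: 92 − 20·log₁₀(11.7/1.9) = 92 − 15.79 = 76.21 dB SPL.
Σ 10^(L/10) = 4.655e+07 → L_total = 10·log₁₀(4.655e+07) = 76.68 dB SPL.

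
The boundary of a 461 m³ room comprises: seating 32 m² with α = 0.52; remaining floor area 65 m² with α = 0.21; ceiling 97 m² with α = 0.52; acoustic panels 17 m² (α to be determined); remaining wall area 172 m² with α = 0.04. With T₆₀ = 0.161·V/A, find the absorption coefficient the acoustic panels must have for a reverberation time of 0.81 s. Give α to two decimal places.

0.24

Required total absorption A = 0.161·461/0.81 = 91.63 m².
Absorption from the other surfaces = 32·0.52 + 65·0.21 + 97·0.52 + 172·0.04 = 87.61 m², so the acoustic panels must supply 4.02 m² over 17 m².
α = 4.02/17 = 0.237.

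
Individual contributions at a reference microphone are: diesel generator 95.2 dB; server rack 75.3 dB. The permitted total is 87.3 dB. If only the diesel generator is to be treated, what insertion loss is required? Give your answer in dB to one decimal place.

Fixed contribution from the other source: Σ 10^(L/10) = 10^(75.3/10) = 3.388e+07 (75.30 dB).
To meet 87.3 dB overall, the treated diesel generator may contribute at most 10^(87.3/10) − 3.388e+07 = 5.031e+08, i.e. 87.02 dB.
Required insertion loss = 95.2 − 87.02 = 8.18 dB.

8.2 dB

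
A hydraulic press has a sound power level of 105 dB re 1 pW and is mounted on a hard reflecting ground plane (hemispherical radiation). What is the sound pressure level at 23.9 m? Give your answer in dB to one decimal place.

69.5 dB

The power spreads over a hemisphere of area 2π·r², so L_p = L_w − 10·log₁₀(2π·r²).
2π·r² = 3589 m², 10·log₁₀ of that is 35.550 dB.
L_p = 105 − 35.550 = 69.45 dB.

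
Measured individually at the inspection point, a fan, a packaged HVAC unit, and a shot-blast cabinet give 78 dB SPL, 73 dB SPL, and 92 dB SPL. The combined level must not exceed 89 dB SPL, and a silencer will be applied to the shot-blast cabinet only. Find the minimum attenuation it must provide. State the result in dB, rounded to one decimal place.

3.5 dB

Everything except the shot-blast cabinet sums to 10^(78/10) + 10^(73/10) = 8.305e+07 in linear terms, 79.19 dB SPL.
The limit corresponds to 10^(89/10) = 7.943e+08; subtracting the fixed part leaves 7.113e+08 for the shot-blast cabinet, i.e. 88.52 dB SPL.
Required insertion loss = 92 − 88.52 = 3.48 dB.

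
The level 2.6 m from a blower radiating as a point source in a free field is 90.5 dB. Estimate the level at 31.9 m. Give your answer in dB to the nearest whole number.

For a point source, L₂ = L₁ − 20·log₁₀(r₂/r₁).
L₂ = 90.5 − 20·log₁₀(31.9/2.6) = 90.5 − 21.776 = 68.72 dB.

69 dB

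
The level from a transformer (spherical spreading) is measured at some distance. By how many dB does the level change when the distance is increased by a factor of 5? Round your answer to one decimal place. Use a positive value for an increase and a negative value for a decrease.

A point source loses 6 dB per doubling of distance; generally ΔL = −20·log₁₀(r₂/r₁).
ΔL = −20·log₁₀(5) = -13.98 dB.

-14.0 dB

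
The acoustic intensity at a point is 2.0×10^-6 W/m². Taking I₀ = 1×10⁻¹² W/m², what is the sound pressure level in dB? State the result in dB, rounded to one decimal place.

L = 10·log₁₀(I/I₀) = 10·log₁₀(2.0×10^-6/10⁻¹²) = 10·log₁₀(2.0×10^6).
L = 10·(0.3010 + 6) = 63.01 dB.

63.0 dB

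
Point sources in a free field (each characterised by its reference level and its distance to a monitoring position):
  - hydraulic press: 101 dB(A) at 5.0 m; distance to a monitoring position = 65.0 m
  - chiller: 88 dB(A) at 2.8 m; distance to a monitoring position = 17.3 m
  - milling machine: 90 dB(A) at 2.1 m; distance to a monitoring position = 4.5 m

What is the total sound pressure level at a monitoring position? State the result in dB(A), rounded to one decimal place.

84.9 dB(A)

First find each source's level at the receiver (point-source: −20·log₁₀(r/r_ref)), then combine on an intensity basis.
hydraulic press: 101 − 20·log₁₀(65.0/5.0) = 101 − 22.28 = 78.72 dB(A).
chiller: 88 − 20·log₁₀(17.3/2.8) = 88 − 15.82 = 72.18 dB(A).
milling machine: 90 − 20·log₁₀(4.5/2.1) = 90 − 6.62 = 83.38 dB(A).
Σ 10^(L/10) = 3.088e+08 → L_total = 10·log₁₀(3.088e+08) = 84.90 dB(A).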